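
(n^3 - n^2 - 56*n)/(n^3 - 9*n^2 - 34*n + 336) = n*(n + 7)/(n^2 - n - 42)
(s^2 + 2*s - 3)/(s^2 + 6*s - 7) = (s + 3)/(s + 7)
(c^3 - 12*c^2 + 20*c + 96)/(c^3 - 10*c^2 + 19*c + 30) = (c^2 - 6*c - 16)/(c^2 - 4*c - 5)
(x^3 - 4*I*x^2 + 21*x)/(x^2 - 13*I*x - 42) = x*(x + 3*I)/(x - 6*I)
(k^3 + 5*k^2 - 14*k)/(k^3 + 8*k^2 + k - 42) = k/(k + 3)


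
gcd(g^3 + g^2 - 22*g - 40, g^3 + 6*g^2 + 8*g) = g^2 + 6*g + 8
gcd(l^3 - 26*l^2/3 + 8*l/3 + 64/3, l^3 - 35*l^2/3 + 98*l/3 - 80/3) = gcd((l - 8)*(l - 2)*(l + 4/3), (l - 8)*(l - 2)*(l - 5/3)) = l^2 - 10*l + 16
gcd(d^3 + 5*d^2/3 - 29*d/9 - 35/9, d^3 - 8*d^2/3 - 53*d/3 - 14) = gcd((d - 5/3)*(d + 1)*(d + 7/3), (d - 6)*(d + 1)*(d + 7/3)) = d^2 + 10*d/3 + 7/3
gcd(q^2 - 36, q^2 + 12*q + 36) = q + 6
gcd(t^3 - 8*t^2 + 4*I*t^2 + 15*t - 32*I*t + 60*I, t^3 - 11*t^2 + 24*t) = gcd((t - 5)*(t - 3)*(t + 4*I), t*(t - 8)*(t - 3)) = t - 3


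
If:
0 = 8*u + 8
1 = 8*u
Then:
No Solution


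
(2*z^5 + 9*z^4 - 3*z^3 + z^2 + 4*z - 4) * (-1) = -2*z^5 - 9*z^4 + 3*z^3 - z^2 - 4*z + 4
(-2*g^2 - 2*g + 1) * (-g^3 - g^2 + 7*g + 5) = 2*g^5 + 4*g^4 - 13*g^3 - 25*g^2 - 3*g + 5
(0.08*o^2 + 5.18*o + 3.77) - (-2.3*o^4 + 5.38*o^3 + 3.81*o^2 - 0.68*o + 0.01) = 2.3*o^4 - 5.38*o^3 - 3.73*o^2 + 5.86*o + 3.76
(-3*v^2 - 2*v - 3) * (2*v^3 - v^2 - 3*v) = -6*v^5 - v^4 + 5*v^3 + 9*v^2 + 9*v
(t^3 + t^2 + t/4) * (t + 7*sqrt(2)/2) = t^4 + t^3 + 7*sqrt(2)*t^3/2 + t^2/4 + 7*sqrt(2)*t^2/2 + 7*sqrt(2)*t/8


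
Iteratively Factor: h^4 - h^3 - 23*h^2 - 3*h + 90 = (h - 2)*(h^3 + h^2 - 21*h - 45) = (h - 2)*(h + 3)*(h^2 - 2*h - 15) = (h - 5)*(h - 2)*(h + 3)*(h + 3)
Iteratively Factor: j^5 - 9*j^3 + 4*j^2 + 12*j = (j)*(j^4 - 9*j^2 + 4*j + 12) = j*(j - 2)*(j^3 + 2*j^2 - 5*j - 6) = j*(j - 2)*(j + 3)*(j^2 - j - 2) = j*(j - 2)*(j + 1)*(j + 3)*(j - 2)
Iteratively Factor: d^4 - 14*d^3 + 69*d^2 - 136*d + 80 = (d - 4)*(d^3 - 10*d^2 + 29*d - 20) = (d - 5)*(d - 4)*(d^2 - 5*d + 4) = (d - 5)*(d - 4)*(d - 1)*(d - 4)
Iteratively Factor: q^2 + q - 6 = (q + 3)*(q - 2)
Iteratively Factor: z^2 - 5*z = (z - 5)*(z)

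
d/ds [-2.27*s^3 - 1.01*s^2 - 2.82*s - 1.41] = -6.81*s^2 - 2.02*s - 2.82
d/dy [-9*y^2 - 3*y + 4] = -18*y - 3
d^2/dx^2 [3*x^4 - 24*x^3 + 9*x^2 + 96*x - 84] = 36*x^2 - 144*x + 18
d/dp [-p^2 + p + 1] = 1 - 2*p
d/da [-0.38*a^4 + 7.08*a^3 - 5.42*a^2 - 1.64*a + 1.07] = -1.52*a^3 + 21.24*a^2 - 10.84*a - 1.64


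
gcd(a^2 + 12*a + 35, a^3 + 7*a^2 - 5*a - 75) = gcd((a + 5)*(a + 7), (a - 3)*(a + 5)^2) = a + 5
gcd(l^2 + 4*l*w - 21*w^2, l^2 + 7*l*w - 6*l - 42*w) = l + 7*w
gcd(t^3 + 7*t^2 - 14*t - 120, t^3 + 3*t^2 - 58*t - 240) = t^2 + 11*t + 30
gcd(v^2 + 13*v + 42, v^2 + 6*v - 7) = v + 7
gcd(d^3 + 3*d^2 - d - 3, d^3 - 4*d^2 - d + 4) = d^2 - 1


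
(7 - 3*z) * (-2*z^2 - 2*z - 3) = 6*z^3 - 8*z^2 - 5*z - 21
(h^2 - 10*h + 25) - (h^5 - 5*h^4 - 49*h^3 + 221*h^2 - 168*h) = -h^5 + 5*h^4 + 49*h^3 - 220*h^2 + 158*h + 25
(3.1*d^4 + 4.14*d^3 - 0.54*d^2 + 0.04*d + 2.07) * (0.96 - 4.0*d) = -12.4*d^5 - 13.584*d^4 + 6.1344*d^3 - 0.6784*d^2 - 8.2416*d + 1.9872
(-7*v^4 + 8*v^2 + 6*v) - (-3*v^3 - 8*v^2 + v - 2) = -7*v^4 + 3*v^3 + 16*v^2 + 5*v + 2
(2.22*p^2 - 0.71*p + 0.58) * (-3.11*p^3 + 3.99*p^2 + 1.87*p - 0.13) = -6.9042*p^5 + 11.0659*p^4 - 0.485299999999999*p^3 + 0.6979*p^2 + 1.1769*p - 0.0754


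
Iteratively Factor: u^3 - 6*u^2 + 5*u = (u)*(u^2 - 6*u + 5) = u*(u - 5)*(u - 1)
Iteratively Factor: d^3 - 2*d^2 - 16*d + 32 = (d - 4)*(d^2 + 2*d - 8) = (d - 4)*(d - 2)*(d + 4)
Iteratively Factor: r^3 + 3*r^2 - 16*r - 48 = (r - 4)*(r^2 + 7*r + 12) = (r - 4)*(r + 4)*(r + 3)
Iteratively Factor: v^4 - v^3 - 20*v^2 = (v - 5)*(v^3 + 4*v^2) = v*(v - 5)*(v^2 + 4*v) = v^2*(v - 5)*(v + 4)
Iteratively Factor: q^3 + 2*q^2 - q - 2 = (q + 2)*(q^2 - 1) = (q + 1)*(q + 2)*(q - 1)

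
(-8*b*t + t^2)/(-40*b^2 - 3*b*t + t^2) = t/(5*b + t)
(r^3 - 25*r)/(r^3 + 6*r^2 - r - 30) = r*(r - 5)/(r^2 + r - 6)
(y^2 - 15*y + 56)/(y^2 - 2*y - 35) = (y - 8)/(y + 5)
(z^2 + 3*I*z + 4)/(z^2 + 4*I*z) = (z - I)/z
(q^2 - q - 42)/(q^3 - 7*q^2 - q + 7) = (q + 6)/(q^2 - 1)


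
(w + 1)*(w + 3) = w^2 + 4*w + 3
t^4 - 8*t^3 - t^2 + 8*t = t*(t - 8)*(t - 1)*(t + 1)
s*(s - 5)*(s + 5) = s^3 - 25*s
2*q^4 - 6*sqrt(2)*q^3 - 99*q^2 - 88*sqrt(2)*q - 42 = (q - 7*sqrt(2))*(q + 3*sqrt(2))*(sqrt(2)*q + 1)^2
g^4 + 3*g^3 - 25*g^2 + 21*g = g*(g - 3)*(g - 1)*(g + 7)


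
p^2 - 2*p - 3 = (p - 3)*(p + 1)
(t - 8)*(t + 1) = t^2 - 7*t - 8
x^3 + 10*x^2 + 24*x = x*(x + 4)*(x + 6)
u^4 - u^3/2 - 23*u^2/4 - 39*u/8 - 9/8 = (u - 3)*(u + 1/2)^2*(u + 3/2)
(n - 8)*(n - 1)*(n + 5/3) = n^3 - 22*n^2/3 - 7*n + 40/3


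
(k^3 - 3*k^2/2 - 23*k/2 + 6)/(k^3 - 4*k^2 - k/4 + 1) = 2*(k + 3)/(2*k + 1)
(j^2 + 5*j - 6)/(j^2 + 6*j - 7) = (j + 6)/(j + 7)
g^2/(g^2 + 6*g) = g/(g + 6)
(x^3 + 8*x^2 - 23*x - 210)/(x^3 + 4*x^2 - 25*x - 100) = (x^2 + 13*x + 42)/(x^2 + 9*x + 20)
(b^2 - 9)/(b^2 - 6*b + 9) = (b + 3)/(b - 3)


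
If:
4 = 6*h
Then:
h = 2/3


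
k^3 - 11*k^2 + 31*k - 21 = (k - 7)*(k - 3)*(k - 1)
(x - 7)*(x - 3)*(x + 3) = x^3 - 7*x^2 - 9*x + 63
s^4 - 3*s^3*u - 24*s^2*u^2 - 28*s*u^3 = s*(s - 7*u)*(s + 2*u)^2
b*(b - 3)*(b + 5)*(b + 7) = b^4 + 9*b^3 - b^2 - 105*b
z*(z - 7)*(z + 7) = z^3 - 49*z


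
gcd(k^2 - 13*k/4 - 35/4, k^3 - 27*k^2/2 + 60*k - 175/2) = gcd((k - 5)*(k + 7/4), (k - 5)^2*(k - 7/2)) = k - 5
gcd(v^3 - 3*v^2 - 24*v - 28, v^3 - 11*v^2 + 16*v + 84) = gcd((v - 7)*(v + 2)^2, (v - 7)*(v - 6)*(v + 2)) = v^2 - 5*v - 14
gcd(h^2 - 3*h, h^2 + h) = h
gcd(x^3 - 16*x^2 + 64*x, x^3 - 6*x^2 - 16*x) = x^2 - 8*x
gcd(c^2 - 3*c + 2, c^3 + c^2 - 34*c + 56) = c - 2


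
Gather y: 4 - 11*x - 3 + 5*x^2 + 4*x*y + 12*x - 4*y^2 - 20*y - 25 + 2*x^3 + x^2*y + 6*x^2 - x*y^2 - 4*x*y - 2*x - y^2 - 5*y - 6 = 2*x^3 + 11*x^2 - x + y^2*(-x - 5) + y*(x^2 - 25) - 30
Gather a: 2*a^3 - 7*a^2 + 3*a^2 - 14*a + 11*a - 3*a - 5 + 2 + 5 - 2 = 2*a^3 - 4*a^2 - 6*a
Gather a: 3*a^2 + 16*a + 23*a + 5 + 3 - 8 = 3*a^2 + 39*a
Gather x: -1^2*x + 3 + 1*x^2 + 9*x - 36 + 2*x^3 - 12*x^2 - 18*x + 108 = 2*x^3 - 11*x^2 - 10*x + 75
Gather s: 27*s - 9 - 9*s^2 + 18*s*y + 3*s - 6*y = -9*s^2 + s*(18*y + 30) - 6*y - 9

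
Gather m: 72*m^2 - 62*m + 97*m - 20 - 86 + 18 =72*m^2 + 35*m - 88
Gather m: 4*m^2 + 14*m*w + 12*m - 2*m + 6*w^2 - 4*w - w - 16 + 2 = 4*m^2 + m*(14*w + 10) + 6*w^2 - 5*w - 14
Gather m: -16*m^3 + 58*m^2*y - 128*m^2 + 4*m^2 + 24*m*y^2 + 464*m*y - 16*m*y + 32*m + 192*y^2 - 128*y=-16*m^3 + m^2*(58*y - 124) + m*(24*y^2 + 448*y + 32) + 192*y^2 - 128*y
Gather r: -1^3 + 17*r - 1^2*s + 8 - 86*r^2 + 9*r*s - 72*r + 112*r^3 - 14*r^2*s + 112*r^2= 112*r^3 + r^2*(26 - 14*s) + r*(9*s - 55) - s + 7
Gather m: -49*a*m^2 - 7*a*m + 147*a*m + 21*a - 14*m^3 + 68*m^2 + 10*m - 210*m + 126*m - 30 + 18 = 21*a - 14*m^3 + m^2*(68 - 49*a) + m*(140*a - 74) - 12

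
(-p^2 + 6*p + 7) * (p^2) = -p^4 + 6*p^3 + 7*p^2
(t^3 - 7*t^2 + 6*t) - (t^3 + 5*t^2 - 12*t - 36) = -12*t^2 + 18*t + 36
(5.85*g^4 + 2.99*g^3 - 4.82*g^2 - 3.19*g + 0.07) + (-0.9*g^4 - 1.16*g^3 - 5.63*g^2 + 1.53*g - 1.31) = 4.95*g^4 + 1.83*g^3 - 10.45*g^2 - 1.66*g - 1.24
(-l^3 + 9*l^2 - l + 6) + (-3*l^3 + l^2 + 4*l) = -4*l^3 + 10*l^2 + 3*l + 6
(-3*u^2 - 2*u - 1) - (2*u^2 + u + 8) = -5*u^2 - 3*u - 9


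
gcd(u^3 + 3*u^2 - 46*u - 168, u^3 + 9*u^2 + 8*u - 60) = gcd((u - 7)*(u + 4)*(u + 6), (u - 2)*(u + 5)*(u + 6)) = u + 6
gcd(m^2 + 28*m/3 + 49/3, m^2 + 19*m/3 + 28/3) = m + 7/3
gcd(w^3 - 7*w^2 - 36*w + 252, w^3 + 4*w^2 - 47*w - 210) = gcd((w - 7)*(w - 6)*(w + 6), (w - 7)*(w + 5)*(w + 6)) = w^2 - w - 42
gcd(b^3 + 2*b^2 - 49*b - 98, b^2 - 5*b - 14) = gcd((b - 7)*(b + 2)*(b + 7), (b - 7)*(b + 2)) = b^2 - 5*b - 14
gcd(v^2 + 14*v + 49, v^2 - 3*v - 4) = 1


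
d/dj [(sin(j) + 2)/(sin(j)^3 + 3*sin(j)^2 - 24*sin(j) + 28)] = (-13*sin(j) + cos(2*j) - 39)*cos(j)/((sin(j) - 2)^3*(sin(j) + 7)^2)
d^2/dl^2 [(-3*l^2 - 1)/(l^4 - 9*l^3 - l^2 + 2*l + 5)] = 2*(-9*l^8 + 81*l^7 - 256*l^6 + 171*l^5 - 459*l^4 - 1027*l^3 + 36*l^2 - 129*l - 84)/(l^12 - 27*l^11 + 240*l^10 - 669*l^9 - 333*l^8 + 177*l^7 + 1304*l^6 + 228*l^5 - 462*l^4 - 727*l^3 - 15*l^2 + 150*l + 125)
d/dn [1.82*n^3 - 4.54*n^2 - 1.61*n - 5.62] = 5.46*n^2 - 9.08*n - 1.61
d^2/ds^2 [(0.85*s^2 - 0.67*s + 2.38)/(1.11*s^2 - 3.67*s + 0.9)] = (5.274276*s^3 + 12.499488*s^2 - 54.156456*s + 56.307704)/(1.367631*s^6 - 13.565421*s^5 + 48.178107*s^4 - 71.428843*s^3 + 39.06333*s^2 - 8.9181*s + 0.729)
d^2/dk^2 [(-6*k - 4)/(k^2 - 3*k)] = 12*(-k^3 - 2*k^2 + 6*k - 6)/(k^3*(k^3 - 9*k^2 + 27*k - 27))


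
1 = 1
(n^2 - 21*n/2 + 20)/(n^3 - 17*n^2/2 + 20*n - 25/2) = (n - 8)/(n^2 - 6*n + 5)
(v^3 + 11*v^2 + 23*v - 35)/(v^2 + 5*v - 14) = (v^2 + 4*v - 5)/(v - 2)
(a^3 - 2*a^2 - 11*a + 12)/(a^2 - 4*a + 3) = (a^2 - a - 12)/(a - 3)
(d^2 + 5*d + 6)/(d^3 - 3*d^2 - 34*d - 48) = 1/(d - 8)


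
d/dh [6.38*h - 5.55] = 6.38000000000000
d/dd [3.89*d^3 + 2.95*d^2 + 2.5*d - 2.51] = 11.67*d^2 + 5.9*d + 2.5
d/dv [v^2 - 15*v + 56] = 2*v - 15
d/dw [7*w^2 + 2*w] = 14*w + 2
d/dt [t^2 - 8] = 2*t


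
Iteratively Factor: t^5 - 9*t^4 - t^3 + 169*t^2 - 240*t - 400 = (t - 5)*(t^4 - 4*t^3 - 21*t^2 + 64*t + 80) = (t - 5)*(t + 1)*(t^3 - 5*t^2 - 16*t + 80) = (t - 5)*(t + 1)*(t + 4)*(t^2 - 9*t + 20) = (t - 5)*(t - 4)*(t + 1)*(t + 4)*(t - 5)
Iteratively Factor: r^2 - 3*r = (r)*(r - 3)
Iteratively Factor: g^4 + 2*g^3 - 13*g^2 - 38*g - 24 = (g - 4)*(g^3 + 6*g^2 + 11*g + 6) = (g - 4)*(g + 1)*(g^2 + 5*g + 6) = (g - 4)*(g + 1)*(g + 3)*(g + 2)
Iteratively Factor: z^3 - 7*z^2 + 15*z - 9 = (z - 1)*(z^2 - 6*z + 9) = (z - 3)*(z - 1)*(z - 3)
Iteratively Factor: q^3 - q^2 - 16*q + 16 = (q - 4)*(q^2 + 3*q - 4) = (q - 4)*(q - 1)*(q + 4)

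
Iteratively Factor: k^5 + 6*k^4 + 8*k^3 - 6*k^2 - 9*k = (k - 1)*(k^4 + 7*k^3 + 15*k^2 + 9*k) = (k - 1)*(k + 3)*(k^3 + 4*k^2 + 3*k) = (k - 1)*(k + 3)^2*(k^2 + k) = k*(k - 1)*(k + 3)^2*(k + 1)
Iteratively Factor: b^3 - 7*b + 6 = (b - 2)*(b^2 + 2*b - 3) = (b - 2)*(b - 1)*(b + 3)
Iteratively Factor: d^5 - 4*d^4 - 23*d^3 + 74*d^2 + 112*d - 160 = (d + 4)*(d^4 - 8*d^3 + 9*d^2 + 38*d - 40) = (d - 1)*(d + 4)*(d^3 - 7*d^2 + 2*d + 40) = (d - 1)*(d + 2)*(d + 4)*(d^2 - 9*d + 20) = (d - 5)*(d - 1)*(d + 2)*(d + 4)*(d - 4)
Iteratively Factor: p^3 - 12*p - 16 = (p + 2)*(p^2 - 2*p - 8) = (p - 4)*(p + 2)*(p + 2)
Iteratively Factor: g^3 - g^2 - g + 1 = (g + 1)*(g^2 - 2*g + 1) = (g - 1)*(g + 1)*(g - 1)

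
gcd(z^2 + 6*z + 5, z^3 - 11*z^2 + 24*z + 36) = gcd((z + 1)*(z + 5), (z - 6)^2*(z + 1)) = z + 1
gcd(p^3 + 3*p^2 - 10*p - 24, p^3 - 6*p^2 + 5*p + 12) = p - 3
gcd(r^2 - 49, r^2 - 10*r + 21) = r - 7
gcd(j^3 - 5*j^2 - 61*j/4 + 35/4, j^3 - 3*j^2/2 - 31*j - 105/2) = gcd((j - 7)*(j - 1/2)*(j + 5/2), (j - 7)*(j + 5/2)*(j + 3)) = j^2 - 9*j/2 - 35/2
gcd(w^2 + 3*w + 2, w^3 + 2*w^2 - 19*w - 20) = w + 1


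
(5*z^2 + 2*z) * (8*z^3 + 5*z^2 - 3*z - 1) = 40*z^5 + 41*z^4 - 5*z^3 - 11*z^2 - 2*z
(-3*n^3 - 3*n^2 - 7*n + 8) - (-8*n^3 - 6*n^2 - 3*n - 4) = 5*n^3 + 3*n^2 - 4*n + 12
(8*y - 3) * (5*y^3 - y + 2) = 40*y^4 - 15*y^3 - 8*y^2 + 19*y - 6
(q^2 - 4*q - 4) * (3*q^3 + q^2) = 3*q^5 - 11*q^4 - 16*q^3 - 4*q^2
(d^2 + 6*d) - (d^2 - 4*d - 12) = 10*d + 12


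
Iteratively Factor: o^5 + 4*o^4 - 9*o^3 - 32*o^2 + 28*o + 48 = (o + 3)*(o^4 + o^3 - 12*o^2 + 4*o + 16) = (o - 2)*(o + 3)*(o^3 + 3*o^2 - 6*o - 8) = (o - 2)^2*(o + 3)*(o^2 + 5*o + 4) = (o - 2)^2*(o + 1)*(o + 3)*(o + 4)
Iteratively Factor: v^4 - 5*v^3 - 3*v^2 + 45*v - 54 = (v + 3)*(v^3 - 8*v^2 + 21*v - 18) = (v - 2)*(v + 3)*(v^2 - 6*v + 9) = (v - 3)*(v - 2)*(v + 3)*(v - 3)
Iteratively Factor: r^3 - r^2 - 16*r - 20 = (r + 2)*(r^2 - 3*r - 10) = (r + 2)^2*(r - 5)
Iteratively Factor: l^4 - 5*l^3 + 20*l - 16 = (l + 2)*(l^3 - 7*l^2 + 14*l - 8) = (l - 4)*(l + 2)*(l^2 - 3*l + 2) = (l - 4)*(l - 1)*(l + 2)*(l - 2)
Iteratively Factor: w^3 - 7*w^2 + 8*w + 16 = (w + 1)*(w^2 - 8*w + 16) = (w - 4)*(w + 1)*(w - 4)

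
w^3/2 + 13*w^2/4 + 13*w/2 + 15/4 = (w/2 + 1/2)*(w + 5/2)*(w + 3)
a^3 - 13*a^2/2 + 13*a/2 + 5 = (a - 5)*(a - 2)*(a + 1/2)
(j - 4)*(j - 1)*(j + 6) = j^3 + j^2 - 26*j + 24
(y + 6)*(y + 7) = y^2 + 13*y + 42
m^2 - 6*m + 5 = (m - 5)*(m - 1)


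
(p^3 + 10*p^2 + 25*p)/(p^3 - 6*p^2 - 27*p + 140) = p*(p + 5)/(p^2 - 11*p + 28)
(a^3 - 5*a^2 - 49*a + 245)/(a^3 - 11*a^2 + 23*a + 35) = (a + 7)/(a + 1)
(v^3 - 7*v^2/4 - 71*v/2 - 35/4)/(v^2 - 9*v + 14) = (4*v^2 + 21*v + 5)/(4*(v - 2))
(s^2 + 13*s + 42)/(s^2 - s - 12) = (s^2 + 13*s + 42)/(s^2 - s - 12)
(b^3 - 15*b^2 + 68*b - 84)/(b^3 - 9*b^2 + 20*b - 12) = (b - 7)/(b - 1)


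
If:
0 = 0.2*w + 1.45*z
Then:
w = -7.25*z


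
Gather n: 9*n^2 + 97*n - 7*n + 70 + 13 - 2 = 9*n^2 + 90*n + 81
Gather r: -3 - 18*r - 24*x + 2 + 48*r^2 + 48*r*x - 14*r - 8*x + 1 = 48*r^2 + r*(48*x - 32) - 32*x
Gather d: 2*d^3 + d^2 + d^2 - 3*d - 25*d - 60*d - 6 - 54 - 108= 2*d^3 + 2*d^2 - 88*d - 168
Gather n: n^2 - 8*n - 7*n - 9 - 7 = n^2 - 15*n - 16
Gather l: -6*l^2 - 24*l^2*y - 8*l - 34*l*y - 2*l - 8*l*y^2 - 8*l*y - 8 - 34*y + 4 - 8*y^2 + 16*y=l^2*(-24*y - 6) + l*(-8*y^2 - 42*y - 10) - 8*y^2 - 18*y - 4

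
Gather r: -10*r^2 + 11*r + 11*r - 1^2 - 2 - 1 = -10*r^2 + 22*r - 4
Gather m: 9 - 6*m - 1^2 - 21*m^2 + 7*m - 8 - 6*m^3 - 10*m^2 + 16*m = -6*m^3 - 31*m^2 + 17*m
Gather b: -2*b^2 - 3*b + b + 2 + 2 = -2*b^2 - 2*b + 4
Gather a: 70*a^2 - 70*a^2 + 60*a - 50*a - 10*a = 0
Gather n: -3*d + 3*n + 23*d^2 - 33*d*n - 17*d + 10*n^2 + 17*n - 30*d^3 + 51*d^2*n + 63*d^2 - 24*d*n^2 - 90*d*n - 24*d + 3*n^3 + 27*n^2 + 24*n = -30*d^3 + 86*d^2 - 44*d + 3*n^3 + n^2*(37 - 24*d) + n*(51*d^2 - 123*d + 44)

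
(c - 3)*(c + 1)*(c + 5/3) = c^3 - c^2/3 - 19*c/3 - 5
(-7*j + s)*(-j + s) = 7*j^2 - 8*j*s + s^2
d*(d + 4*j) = d^2 + 4*d*j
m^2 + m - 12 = (m - 3)*(m + 4)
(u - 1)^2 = u^2 - 2*u + 1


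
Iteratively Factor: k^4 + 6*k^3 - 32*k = (k)*(k^3 + 6*k^2 - 32) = k*(k + 4)*(k^2 + 2*k - 8) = k*(k - 2)*(k + 4)*(k + 4)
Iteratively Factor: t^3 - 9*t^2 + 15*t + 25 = (t - 5)*(t^2 - 4*t - 5) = (t - 5)*(t + 1)*(t - 5)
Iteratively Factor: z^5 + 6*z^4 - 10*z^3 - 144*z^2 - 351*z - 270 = (z - 5)*(z^4 + 11*z^3 + 45*z^2 + 81*z + 54) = (z - 5)*(z + 3)*(z^3 + 8*z^2 + 21*z + 18) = (z - 5)*(z + 3)^2*(z^2 + 5*z + 6) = (z - 5)*(z + 3)^3*(z + 2)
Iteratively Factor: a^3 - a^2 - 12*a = (a)*(a^2 - a - 12) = a*(a - 4)*(a + 3)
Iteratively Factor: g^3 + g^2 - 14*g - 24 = (g + 3)*(g^2 - 2*g - 8) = (g + 2)*(g + 3)*(g - 4)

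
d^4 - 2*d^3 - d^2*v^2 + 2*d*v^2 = d*(d - 2)*(d - v)*(d + v)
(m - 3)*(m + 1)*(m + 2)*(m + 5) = m^4 + 5*m^3 - 7*m^2 - 41*m - 30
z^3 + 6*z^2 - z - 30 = (z - 2)*(z + 3)*(z + 5)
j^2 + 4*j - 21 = (j - 3)*(j + 7)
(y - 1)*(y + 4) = y^2 + 3*y - 4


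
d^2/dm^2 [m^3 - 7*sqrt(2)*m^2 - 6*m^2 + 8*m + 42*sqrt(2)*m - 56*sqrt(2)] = 6*m - 14*sqrt(2) - 12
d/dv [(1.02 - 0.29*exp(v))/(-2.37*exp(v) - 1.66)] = 2.8988*exp(v)/(2.37*exp(v) + 1.66)^2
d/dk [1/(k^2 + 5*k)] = (-2*k - 5)/(k^2*(k + 5)^2)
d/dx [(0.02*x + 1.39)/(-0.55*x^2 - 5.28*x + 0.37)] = (0.011*x^2 + 1.529*x + 7.3466)/(0.3025*x^4 + 5.808*x^3 + 27.4714*x^2 - 3.9072*x + 0.1369)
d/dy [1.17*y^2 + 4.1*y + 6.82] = 2.34*y + 4.1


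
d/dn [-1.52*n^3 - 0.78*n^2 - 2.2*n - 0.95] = -4.56*n^2 - 1.56*n - 2.2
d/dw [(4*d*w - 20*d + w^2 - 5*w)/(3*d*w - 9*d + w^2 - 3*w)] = (-(3*d + 2*w - 3)*(4*d*w - 20*d + w^2 - 5*w) + (4*d + 2*w - 5)*(3*d*w - 9*d + w^2 - 3*w))/(3*d*w - 9*d + w^2 - 3*w)^2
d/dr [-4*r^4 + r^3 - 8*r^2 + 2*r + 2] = -16*r^3 + 3*r^2 - 16*r + 2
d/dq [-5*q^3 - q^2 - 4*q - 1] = -15*q^2 - 2*q - 4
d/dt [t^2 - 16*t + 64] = 2*t - 16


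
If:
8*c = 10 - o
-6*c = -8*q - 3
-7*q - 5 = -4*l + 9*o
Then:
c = 4*q/3 + 1/2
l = 59/4 - 89*q/4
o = 6 - 32*q/3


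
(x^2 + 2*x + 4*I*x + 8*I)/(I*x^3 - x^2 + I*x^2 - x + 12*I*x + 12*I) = I*(-x - 2)/(x^2 + x*(1 - 3*I) - 3*I)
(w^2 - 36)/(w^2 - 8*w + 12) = (w + 6)/(w - 2)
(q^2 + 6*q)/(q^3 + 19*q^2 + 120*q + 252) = q/(q^2 + 13*q + 42)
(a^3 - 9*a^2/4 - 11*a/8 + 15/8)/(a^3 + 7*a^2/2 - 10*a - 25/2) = (a - 3/4)/(a + 5)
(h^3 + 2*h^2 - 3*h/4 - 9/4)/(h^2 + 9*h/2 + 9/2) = (2*h^2 + h - 3)/(2*(h + 3))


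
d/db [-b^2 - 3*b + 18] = -2*b - 3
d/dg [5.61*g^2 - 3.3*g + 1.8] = 11.22*g - 3.3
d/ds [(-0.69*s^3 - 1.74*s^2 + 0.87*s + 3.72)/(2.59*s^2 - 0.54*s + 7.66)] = (-1.7871*s^4 + 0.7452*s^3 - 17.1699*s^2 - 45.9264*s + 8.673)/(6.7081*s^4 - 2.7972*s^3 + 39.9704*s^2 - 8.2728*s + 58.6756)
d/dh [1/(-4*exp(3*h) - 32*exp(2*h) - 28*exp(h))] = (3*exp(2*h) + 16*exp(h) + 7)*exp(-h)/(4*(exp(2*h) + 8*exp(h) + 7)^2)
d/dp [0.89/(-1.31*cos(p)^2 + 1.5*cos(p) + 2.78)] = (1.335 - 2.3318*cos(p))*sin(p)/(-1.31*cos(p)^2 + 1.5*cos(p) + 2.78)^2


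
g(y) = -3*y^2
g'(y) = -6*y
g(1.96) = -11.52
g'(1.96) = -11.76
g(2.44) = -17.86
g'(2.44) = -14.64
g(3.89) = -45.40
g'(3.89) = -23.34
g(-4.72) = -66.84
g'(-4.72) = 28.32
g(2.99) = -26.82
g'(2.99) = -17.94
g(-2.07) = -12.85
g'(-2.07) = 12.42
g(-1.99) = -11.88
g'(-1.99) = 11.94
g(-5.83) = -101.97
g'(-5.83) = 34.98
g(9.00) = -243.00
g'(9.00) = -54.00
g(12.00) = -432.00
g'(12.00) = -72.00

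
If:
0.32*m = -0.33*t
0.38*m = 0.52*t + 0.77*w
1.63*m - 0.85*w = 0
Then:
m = 0.00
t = 0.00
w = 0.00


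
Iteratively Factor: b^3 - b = (b - 1)*(b^2 + b) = (b - 1)*(b + 1)*(b)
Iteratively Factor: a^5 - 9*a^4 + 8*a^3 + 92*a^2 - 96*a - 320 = (a - 4)*(a^4 - 5*a^3 - 12*a^2 + 44*a + 80) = (a - 4)*(a + 2)*(a^3 - 7*a^2 + 2*a + 40) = (a - 5)*(a - 4)*(a + 2)*(a^2 - 2*a - 8) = (a - 5)*(a - 4)*(a + 2)^2*(a - 4)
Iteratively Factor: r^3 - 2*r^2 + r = (r - 1)*(r^2 - r) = (r - 1)^2*(r)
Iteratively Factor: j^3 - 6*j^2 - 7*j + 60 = (j + 3)*(j^2 - 9*j + 20) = (j - 5)*(j + 3)*(j - 4)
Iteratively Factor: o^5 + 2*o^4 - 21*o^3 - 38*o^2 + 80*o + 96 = (o - 4)*(o^4 + 6*o^3 + 3*o^2 - 26*o - 24) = (o - 4)*(o + 3)*(o^3 + 3*o^2 - 6*o - 8) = (o - 4)*(o - 2)*(o + 3)*(o^2 + 5*o + 4) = (o - 4)*(o - 2)*(o + 1)*(o + 3)*(o + 4)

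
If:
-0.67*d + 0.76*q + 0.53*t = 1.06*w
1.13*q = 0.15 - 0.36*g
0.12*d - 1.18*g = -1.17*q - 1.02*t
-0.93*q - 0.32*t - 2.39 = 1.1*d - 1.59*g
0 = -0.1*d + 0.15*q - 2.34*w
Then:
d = 4.32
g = 5.04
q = -1.47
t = 7.01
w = -0.28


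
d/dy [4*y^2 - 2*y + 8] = 8*y - 2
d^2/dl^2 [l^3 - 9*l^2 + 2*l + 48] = 6*l - 18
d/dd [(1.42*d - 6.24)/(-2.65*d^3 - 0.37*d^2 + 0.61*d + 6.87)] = (7.526*d^3 - 49.0826*d^2 - 4.6176*d + 13.5618)/(7.0225*d^6 + 1.961*d^5 - 3.0961*d^4 - 36.8624*d^3 - 4.7117*d^2 + 8.3814*d + 47.1969)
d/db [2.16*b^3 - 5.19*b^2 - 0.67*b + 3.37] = 6.48*b^2 - 10.38*b - 0.67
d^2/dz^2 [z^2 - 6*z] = 2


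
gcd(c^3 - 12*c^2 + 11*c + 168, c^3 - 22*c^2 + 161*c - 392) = c^2 - 15*c + 56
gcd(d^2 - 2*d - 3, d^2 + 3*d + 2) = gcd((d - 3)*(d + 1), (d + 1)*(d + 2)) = d + 1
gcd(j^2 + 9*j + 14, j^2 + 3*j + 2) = j + 2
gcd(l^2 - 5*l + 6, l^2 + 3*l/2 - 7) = l - 2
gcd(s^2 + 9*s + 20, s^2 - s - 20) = s + 4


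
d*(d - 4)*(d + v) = d^3 + d^2*v - 4*d^2 - 4*d*v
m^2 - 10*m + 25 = (m - 5)^2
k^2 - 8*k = k*(k - 8)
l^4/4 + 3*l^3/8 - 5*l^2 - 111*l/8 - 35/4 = (l/4 + 1/2)*(l - 5)*(l + 1)*(l + 7/2)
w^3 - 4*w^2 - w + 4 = (w - 4)*(w - 1)*(w + 1)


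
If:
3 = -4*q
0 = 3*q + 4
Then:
No Solution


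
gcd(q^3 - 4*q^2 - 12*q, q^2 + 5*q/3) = q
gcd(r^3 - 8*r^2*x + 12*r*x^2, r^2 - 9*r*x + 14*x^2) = -r + 2*x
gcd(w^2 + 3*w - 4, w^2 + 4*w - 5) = w - 1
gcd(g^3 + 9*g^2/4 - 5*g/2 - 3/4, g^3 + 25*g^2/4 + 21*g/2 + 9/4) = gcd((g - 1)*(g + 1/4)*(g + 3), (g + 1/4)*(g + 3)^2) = g^2 + 13*g/4 + 3/4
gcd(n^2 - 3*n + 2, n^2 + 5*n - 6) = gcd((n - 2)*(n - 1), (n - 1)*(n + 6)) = n - 1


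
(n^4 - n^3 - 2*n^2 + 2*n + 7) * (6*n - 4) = 6*n^5 - 10*n^4 - 8*n^3 + 20*n^2 + 34*n - 28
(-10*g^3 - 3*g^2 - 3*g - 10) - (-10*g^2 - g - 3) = -10*g^3 + 7*g^2 - 2*g - 7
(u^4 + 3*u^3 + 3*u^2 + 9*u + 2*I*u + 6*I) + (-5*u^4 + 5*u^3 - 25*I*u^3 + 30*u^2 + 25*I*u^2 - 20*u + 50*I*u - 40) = -4*u^4 + 8*u^3 - 25*I*u^3 + 33*u^2 + 25*I*u^2 - 11*u + 52*I*u - 40 + 6*I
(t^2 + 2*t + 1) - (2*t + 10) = t^2 - 9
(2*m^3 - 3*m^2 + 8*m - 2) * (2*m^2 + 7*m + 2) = 4*m^5 + 8*m^4 - m^3 + 46*m^2 + 2*m - 4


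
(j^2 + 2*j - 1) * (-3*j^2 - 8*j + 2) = -3*j^4 - 14*j^3 - 11*j^2 + 12*j - 2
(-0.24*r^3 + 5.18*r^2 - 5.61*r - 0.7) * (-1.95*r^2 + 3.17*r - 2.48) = 0.468*r^5 - 10.8618*r^4 + 27.9553*r^3 - 29.2651*r^2 + 11.6938*r + 1.736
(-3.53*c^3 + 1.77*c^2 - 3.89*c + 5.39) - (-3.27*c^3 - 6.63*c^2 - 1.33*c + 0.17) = -0.26*c^3 + 8.4*c^2 - 2.56*c + 5.22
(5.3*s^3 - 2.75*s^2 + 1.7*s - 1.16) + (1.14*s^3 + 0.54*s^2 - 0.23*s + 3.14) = 6.44*s^3 - 2.21*s^2 + 1.47*s + 1.98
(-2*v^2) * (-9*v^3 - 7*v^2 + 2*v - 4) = 18*v^5 + 14*v^4 - 4*v^3 + 8*v^2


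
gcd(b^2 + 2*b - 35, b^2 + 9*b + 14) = b + 7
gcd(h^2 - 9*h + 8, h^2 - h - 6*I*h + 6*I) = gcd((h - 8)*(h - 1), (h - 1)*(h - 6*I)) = h - 1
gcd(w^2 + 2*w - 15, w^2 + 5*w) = w + 5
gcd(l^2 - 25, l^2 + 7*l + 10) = l + 5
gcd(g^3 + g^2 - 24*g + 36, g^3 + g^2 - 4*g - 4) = g - 2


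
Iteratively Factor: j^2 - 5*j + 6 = (j - 2)*(j - 3)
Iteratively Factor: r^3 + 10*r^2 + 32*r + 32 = (r + 2)*(r^2 + 8*r + 16) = (r + 2)*(r + 4)*(r + 4)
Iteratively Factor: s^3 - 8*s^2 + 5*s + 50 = (s - 5)*(s^2 - 3*s - 10) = (s - 5)^2*(s + 2)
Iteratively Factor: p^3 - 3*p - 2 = (p + 1)*(p^2 - p - 2) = (p + 1)^2*(p - 2)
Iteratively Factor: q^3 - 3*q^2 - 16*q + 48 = (q - 3)*(q^2 - 16) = (q - 4)*(q - 3)*(q + 4)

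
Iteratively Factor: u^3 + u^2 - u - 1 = (u + 1)*(u^2 - 1) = (u - 1)*(u + 1)*(u + 1)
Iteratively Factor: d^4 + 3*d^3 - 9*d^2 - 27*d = (d + 3)*(d^3 - 9*d) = d*(d + 3)*(d^2 - 9) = d*(d + 3)^2*(d - 3)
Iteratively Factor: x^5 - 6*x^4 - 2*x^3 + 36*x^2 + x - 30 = (x + 1)*(x^4 - 7*x^3 + 5*x^2 + 31*x - 30) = (x - 1)*(x + 1)*(x^3 - 6*x^2 - x + 30) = (x - 3)*(x - 1)*(x + 1)*(x^2 - 3*x - 10) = (x - 5)*(x - 3)*(x - 1)*(x + 1)*(x + 2)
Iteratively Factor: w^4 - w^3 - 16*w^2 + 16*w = (w - 4)*(w^3 + 3*w^2 - 4*w) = (w - 4)*(w + 4)*(w^2 - w) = w*(w - 4)*(w + 4)*(w - 1)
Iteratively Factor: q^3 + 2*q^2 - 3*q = (q)*(q^2 + 2*q - 3) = q*(q - 1)*(q + 3)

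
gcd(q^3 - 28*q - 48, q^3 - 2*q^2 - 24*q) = q^2 - 2*q - 24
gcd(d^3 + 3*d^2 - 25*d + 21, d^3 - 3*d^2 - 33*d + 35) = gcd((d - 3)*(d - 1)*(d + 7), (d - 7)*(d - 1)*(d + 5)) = d - 1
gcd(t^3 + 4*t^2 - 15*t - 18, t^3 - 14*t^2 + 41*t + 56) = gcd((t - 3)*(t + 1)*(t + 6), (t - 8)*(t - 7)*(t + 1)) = t + 1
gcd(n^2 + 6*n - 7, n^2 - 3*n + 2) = n - 1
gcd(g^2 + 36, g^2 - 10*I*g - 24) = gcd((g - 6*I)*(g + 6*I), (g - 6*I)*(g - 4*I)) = g - 6*I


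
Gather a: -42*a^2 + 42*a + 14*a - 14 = -42*a^2 + 56*a - 14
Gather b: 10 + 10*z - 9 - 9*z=z + 1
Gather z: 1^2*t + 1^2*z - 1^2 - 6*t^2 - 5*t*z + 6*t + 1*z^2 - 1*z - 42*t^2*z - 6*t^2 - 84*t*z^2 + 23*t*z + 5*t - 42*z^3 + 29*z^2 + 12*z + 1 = -12*t^2 + 12*t - 42*z^3 + z^2*(30 - 84*t) + z*(-42*t^2 + 18*t + 12)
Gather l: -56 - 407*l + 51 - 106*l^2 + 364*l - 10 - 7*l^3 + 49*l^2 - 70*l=-7*l^3 - 57*l^2 - 113*l - 15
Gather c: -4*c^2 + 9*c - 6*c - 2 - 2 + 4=-4*c^2 + 3*c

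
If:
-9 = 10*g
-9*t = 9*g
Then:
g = -9/10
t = 9/10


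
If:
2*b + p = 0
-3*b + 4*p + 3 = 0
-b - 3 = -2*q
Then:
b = 3/11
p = -6/11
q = 18/11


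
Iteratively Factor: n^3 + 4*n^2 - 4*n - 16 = (n - 2)*(n^2 + 6*n + 8) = (n - 2)*(n + 2)*(n + 4)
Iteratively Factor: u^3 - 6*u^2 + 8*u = (u - 4)*(u^2 - 2*u) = (u - 4)*(u - 2)*(u)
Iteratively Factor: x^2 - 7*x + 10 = (x - 2)*(x - 5)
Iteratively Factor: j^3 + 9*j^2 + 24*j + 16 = (j + 4)*(j^2 + 5*j + 4) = (j + 1)*(j + 4)*(j + 4)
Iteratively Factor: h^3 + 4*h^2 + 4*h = (h + 2)*(h^2 + 2*h) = (h + 2)^2*(h)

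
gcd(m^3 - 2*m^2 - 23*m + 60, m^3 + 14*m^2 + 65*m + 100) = m + 5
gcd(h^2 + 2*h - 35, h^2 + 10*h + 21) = h + 7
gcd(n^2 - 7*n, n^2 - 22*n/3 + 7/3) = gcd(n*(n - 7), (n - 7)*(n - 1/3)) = n - 7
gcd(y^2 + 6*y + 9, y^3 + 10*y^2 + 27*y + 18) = y + 3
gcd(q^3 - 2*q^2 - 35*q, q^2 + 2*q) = q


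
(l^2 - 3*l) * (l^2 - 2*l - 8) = l^4 - 5*l^3 - 2*l^2 + 24*l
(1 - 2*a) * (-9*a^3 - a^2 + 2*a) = 18*a^4 - 7*a^3 - 5*a^2 + 2*a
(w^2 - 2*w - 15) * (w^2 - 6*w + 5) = w^4 - 8*w^3 + 2*w^2 + 80*w - 75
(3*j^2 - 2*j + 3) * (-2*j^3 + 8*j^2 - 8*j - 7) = -6*j^5 + 28*j^4 - 46*j^3 + 19*j^2 - 10*j - 21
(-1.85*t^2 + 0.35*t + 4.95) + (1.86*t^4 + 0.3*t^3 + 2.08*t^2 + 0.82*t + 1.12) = 1.86*t^4 + 0.3*t^3 + 0.23*t^2 + 1.17*t + 6.07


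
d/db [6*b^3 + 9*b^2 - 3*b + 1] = 18*b^2 + 18*b - 3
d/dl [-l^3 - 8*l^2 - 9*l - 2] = -3*l^2 - 16*l - 9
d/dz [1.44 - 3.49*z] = -3.49000000000000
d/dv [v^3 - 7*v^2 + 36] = v*(3*v - 14)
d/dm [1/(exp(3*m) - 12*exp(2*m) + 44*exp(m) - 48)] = (-3*exp(2*m) + 24*exp(m) - 44)*exp(m)/(exp(3*m) - 12*exp(2*m) + 44*exp(m) - 48)^2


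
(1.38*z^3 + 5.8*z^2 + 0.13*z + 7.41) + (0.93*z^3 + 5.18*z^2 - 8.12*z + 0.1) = 2.31*z^3 + 10.98*z^2 - 7.99*z + 7.51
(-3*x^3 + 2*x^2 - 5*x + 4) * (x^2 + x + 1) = -3*x^5 - x^4 - 6*x^3 + x^2 - x + 4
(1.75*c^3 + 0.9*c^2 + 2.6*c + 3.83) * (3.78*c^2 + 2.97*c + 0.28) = 6.615*c^5 + 8.5995*c^4 + 12.991*c^3 + 22.4514*c^2 + 12.1031*c + 1.0724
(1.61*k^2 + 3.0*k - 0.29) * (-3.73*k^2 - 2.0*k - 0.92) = -6.0053*k^4 - 14.41*k^3 - 6.3995*k^2 - 2.18*k + 0.2668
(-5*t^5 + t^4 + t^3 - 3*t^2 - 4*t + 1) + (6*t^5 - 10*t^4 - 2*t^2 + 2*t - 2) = t^5 - 9*t^4 + t^3 - 5*t^2 - 2*t - 1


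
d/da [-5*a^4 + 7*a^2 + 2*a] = -20*a^3 + 14*a + 2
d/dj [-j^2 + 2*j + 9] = 2 - 2*j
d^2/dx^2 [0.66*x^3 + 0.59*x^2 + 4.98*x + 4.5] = 3.96*x + 1.18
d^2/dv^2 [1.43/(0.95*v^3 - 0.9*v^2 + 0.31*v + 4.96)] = ((2.574 - 8.151*v)*(0.95*v^3 - 0.9*v^2 + 0.31*v + 4.96) + 1.43*(2.85*v^2 - 1.8*v + 0.31)*(5.7*v^2 - 3.6*v + 0.62))/(0.95*v^3 - 0.9*v^2 + 0.31*v + 4.96)^3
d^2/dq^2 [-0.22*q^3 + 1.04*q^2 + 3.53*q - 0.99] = 2.08 - 1.32*q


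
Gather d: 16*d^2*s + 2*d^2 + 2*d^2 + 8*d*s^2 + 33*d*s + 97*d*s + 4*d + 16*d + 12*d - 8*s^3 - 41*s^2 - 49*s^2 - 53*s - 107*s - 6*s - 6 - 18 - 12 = d^2*(16*s + 4) + d*(8*s^2 + 130*s + 32) - 8*s^3 - 90*s^2 - 166*s - 36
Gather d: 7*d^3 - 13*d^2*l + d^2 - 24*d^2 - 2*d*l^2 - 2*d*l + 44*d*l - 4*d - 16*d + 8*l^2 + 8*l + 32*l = 7*d^3 + d^2*(-13*l - 23) + d*(-2*l^2 + 42*l - 20) + 8*l^2 + 40*l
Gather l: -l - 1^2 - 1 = -l - 2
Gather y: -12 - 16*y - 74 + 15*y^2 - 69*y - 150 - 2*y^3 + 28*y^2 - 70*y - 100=-2*y^3 + 43*y^2 - 155*y - 336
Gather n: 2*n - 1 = 2*n - 1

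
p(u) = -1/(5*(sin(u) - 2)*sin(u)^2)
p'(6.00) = 8.20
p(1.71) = 0.20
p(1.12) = 0.22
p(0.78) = 0.31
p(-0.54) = 0.30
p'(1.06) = -0.16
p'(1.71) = 0.03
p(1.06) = 0.23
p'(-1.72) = -0.02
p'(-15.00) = -0.47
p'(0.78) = -0.46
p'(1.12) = -0.13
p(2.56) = 0.46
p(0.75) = 0.33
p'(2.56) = 1.13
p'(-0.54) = 1.11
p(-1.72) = 0.07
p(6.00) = 1.12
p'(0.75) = -0.52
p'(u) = 2*cos(u)/(5*(sin(u) - 2)*sin(u)^3) + cos(u)/(5*(sin(u) - 2)^2*sin(u)^2)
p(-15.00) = 0.18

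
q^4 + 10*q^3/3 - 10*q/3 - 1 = (q - 1)*(q + 1/3)*(q + 1)*(q + 3)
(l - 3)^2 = l^2 - 6*l + 9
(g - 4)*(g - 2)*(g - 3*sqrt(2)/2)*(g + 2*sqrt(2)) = g^4 - 6*g^3 + sqrt(2)*g^3/2 - 3*sqrt(2)*g^2 + 2*g^2 + 4*sqrt(2)*g + 36*g - 48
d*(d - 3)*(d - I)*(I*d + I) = I*d^4 + d^3 - 2*I*d^3 - 2*d^2 - 3*I*d^2 - 3*d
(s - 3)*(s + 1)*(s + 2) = s^3 - 7*s - 6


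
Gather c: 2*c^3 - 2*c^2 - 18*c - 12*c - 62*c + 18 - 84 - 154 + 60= 2*c^3 - 2*c^2 - 92*c - 160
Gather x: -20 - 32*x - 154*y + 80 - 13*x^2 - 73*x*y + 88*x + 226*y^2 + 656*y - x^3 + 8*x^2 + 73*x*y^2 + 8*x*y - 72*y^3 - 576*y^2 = -x^3 - 5*x^2 + x*(73*y^2 - 65*y + 56) - 72*y^3 - 350*y^2 + 502*y + 60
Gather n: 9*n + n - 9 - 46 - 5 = 10*n - 60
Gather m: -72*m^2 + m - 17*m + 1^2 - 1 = -72*m^2 - 16*m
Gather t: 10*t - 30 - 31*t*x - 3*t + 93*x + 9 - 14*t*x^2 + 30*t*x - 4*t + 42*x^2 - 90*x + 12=t*(-14*x^2 - x + 3) + 42*x^2 + 3*x - 9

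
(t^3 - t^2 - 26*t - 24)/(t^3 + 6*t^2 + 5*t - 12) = (t^2 - 5*t - 6)/(t^2 + 2*t - 3)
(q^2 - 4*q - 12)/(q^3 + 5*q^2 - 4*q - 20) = (q - 6)/(q^2 + 3*q - 10)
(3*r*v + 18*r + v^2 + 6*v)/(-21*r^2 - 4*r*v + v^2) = (-v - 6)/(7*r - v)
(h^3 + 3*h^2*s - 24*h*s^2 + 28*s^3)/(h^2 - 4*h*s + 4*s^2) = h + 7*s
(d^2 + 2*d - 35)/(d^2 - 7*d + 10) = (d + 7)/(d - 2)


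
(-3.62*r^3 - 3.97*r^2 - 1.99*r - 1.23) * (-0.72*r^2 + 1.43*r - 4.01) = 2.6064*r^5 - 2.3182*r^4 + 10.2719*r^3 + 13.9596*r^2 + 6.221*r + 4.9323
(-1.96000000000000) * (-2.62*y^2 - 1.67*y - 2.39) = 5.1352*y^2 + 3.2732*y + 4.6844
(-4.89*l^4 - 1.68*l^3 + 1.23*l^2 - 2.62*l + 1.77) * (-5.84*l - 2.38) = 28.5576*l^5 + 21.4494*l^4 - 3.1848*l^3 + 12.3734*l^2 - 4.1012*l - 4.2126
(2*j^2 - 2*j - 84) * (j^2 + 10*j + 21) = 2*j^4 + 18*j^3 - 62*j^2 - 882*j - 1764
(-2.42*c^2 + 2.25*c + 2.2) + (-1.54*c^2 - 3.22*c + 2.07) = -3.96*c^2 - 0.97*c + 4.27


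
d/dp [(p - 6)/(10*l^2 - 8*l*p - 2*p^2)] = (5*l^2 - 4*l*p - p^2 + 2*(2*l + p)*(p - 6))/(2*(-5*l^2 + 4*l*p + p^2)^2)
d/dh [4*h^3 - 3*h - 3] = 12*h^2 - 3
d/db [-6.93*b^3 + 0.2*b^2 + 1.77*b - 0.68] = -20.79*b^2 + 0.4*b + 1.77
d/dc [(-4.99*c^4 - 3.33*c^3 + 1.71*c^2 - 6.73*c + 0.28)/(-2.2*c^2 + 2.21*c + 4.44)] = (21.956*c^5 - 25.7577*c^4 - 103.341*c^3 - 55.3825*c^2 + 16.4168*c - 30.5)/(4.84*c^4 - 9.724*c^3 - 14.6519*c^2 + 19.6248*c + 19.7136)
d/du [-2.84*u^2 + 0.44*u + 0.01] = 0.44 - 5.68*u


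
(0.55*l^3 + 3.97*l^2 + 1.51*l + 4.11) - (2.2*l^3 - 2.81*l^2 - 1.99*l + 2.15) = -1.65*l^3 + 6.78*l^2 + 3.5*l + 1.96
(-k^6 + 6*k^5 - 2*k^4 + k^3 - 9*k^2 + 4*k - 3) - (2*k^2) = -k^6 + 6*k^5 - 2*k^4 + k^3 - 11*k^2 + 4*k - 3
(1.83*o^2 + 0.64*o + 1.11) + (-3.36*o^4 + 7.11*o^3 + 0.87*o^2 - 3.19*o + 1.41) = -3.36*o^4 + 7.11*o^3 + 2.7*o^2 - 2.55*o + 2.52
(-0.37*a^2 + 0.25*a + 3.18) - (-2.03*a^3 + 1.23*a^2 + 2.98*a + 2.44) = 2.03*a^3 - 1.6*a^2 - 2.73*a + 0.74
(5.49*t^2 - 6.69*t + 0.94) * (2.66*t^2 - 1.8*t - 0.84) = 14.6034*t^4 - 27.6774*t^3 + 9.9308*t^2 + 3.9276*t - 0.7896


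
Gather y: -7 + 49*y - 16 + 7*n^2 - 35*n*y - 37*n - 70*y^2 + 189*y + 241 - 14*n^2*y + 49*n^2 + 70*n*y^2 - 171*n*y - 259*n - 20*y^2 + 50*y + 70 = 56*n^2 - 296*n + y^2*(70*n - 90) + y*(-14*n^2 - 206*n + 288) + 288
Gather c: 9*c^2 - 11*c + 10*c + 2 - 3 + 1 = 9*c^2 - c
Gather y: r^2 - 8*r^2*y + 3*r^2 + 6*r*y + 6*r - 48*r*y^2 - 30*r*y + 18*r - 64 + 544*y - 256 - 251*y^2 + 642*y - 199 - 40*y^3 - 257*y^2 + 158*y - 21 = 4*r^2 + 24*r - 40*y^3 + y^2*(-48*r - 508) + y*(-8*r^2 - 24*r + 1344) - 540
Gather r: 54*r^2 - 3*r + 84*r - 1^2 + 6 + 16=54*r^2 + 81*r + 21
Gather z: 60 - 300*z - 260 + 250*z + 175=-50*z - 25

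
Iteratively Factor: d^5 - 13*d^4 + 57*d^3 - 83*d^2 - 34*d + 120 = (d - 2)*(d^4 - 11*d^3 + 35*d^2 - 13*d - 60) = (d - 3)*(d - 2)*(d^3 - 8*d^2 + 11*d + 20) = (d - 4)*(d - 3)*(d - 2)*(d^2 - 4*d - 5) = (d - 5)*(d - 4)*(d - 3)*(d - 2)*(d + 1)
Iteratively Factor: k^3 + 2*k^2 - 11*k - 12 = (k + 4)*(k^2 - 2*k - 3) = (k - 3)*(k + 4)*(k + 1)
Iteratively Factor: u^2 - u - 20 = (u - 5)*(u + 4)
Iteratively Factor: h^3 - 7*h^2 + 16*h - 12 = (h - 2)*(h^2 - 5*h + 6) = (h - 3)*(h - 2)*(h - 2)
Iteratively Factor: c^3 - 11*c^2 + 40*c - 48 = (c - 3)*(c^2 - 8*c + 16) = (c - 4)*(c - 3)*(c - 4)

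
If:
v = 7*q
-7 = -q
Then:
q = 7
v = 49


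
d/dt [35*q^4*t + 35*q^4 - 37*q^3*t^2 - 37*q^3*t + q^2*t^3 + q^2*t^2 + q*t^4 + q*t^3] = q*(35*q^3 - 74*q^2*t - 37*q^2 + 3*q*t^2 + 2*q*t + 4*t^3 + 3*t^2)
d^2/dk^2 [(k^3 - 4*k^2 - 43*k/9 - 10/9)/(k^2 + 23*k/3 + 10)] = 32*(378*k^3 + 1755*k^2 + 2115*k - 445)/(3*(27*k^6 + 621*k^5 + 5571*k^4 + 24587*k^3 + 55710*k^2 + 62100*k + 27000))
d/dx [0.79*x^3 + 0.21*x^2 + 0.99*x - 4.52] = 2.37*x^2 + 0.42*x + 0.99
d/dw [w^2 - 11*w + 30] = 2*w - 11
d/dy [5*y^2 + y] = 10*y + 1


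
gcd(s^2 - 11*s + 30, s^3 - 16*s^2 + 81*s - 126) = s - 6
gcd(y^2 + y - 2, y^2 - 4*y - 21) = 1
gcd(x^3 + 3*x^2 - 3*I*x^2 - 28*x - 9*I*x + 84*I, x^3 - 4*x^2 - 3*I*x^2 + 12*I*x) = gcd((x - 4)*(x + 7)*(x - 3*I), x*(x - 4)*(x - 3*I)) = x^2 + x*(-4 - 3*I) + 12*I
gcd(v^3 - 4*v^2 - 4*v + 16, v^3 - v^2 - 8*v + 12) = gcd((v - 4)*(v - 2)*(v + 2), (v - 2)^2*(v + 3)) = v - 2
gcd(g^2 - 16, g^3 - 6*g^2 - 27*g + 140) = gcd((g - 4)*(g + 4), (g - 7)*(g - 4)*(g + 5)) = g - 4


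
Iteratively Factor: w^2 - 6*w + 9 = (w - 3)*(w - 3)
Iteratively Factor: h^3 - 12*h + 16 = (h - 2)*(h^2 + 2*h - 8) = (h - 2)^2*(h + 4)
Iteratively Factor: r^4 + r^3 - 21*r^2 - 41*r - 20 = (r + 1)*(r^3 - 21*r - 20) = (r + 1)^2*(r^2 - r - 20) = (r + 1)^2*(r + 4)*(r - 5)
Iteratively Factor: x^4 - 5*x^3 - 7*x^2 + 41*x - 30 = (x - 5)*(x^3 - 7*x + 6) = (x - 5)*(x + 3)*(x^2 - 3*x + 2) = (x - 5)*(x - 1)*(x + 3)*(x - 2)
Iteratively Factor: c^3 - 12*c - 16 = (c + 2)*(c^2 - 2*c - 8) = (c + 2)^2*(c - 4)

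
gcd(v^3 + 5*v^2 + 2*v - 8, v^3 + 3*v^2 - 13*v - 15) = 1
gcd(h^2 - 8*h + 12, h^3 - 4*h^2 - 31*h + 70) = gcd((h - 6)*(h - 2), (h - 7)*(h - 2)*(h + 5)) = h - 2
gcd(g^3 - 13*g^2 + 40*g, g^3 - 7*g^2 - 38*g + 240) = g^2 - 13*g + 40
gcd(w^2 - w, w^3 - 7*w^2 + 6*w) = w^2 - w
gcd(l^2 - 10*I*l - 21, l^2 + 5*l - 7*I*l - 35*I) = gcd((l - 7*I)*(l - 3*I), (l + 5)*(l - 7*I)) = l - 7*I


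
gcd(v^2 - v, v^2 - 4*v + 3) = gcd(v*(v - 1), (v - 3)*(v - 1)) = v - 1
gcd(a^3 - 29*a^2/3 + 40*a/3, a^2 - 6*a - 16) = a - 8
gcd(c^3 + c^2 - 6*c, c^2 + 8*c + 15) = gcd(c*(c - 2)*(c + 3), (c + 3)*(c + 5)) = c + 3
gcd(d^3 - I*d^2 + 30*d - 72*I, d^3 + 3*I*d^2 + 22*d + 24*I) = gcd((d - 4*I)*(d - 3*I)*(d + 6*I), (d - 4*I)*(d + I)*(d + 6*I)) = d^2 + 2*I*d + 24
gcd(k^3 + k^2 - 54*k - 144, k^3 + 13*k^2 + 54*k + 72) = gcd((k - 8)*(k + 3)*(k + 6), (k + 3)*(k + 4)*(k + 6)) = k^2 + 9*k + 18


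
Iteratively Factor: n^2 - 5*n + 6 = (n - 3)*(n - 2)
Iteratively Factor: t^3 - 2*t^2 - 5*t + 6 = (t - 1)*(t^2 - t - 6) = (t - 3)*(t - 1)*(t + 2)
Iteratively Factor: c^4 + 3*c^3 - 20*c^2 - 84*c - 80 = (c + 4)*(c^3 - c^2 - 16*c - 20) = (c + 2)*(c + 4)*(c^2 - 3*c - 10) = (c - 5)*(c + 2)*(c + 4)*(c + 2)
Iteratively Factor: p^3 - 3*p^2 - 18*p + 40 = (p + 4)*(p^2 - 7*p + 10) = (p - 5)*(p + 4)*(p - 2)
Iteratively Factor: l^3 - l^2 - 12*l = (l - 4)*(l^2 + 3*l) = l*(l - 4)*(l + 3)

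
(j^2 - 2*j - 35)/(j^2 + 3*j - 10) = (j - 7)/(j - 2)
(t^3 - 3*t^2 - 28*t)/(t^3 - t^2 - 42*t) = (t + 4)/(t + 6)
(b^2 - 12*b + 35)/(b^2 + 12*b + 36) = (b^2 - 12*b + 35)/(b^2 + 12*b + 36)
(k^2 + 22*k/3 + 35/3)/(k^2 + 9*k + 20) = (k + 7/3)/(k + 4)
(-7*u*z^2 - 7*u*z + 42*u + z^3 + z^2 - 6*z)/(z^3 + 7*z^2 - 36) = (-7*u + z)/(z + 6)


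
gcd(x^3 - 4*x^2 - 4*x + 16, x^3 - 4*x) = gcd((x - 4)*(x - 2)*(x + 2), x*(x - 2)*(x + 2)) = x^2 - 4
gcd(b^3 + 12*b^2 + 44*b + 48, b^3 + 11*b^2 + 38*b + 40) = b^2 + 6*b + 8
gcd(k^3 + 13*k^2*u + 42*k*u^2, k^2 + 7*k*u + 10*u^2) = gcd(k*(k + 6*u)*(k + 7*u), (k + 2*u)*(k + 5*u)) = 1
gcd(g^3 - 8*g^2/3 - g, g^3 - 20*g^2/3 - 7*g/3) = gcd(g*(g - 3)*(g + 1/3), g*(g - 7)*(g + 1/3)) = g^2 + g/3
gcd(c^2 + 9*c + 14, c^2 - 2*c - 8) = c + 2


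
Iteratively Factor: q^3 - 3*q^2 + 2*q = (q)*(q^2 - 3*q + 2) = q*(q - 1)*(q - 2)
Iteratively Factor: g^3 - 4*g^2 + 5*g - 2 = (g - 1)*(g^2 - 3*g + 2) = (g - 1)^2*(g - 2)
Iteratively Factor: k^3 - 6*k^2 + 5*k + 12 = (k - 4)*(k^2 - 2*k - 3) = (k - 4)*(k - 3)*(k + 1)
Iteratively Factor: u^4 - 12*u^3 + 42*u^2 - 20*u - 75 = (u - 5)*(u^3 - 7*u^2 + 7*u + 15) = (u - 5)*(u + 1)*(u^2 - 8*u + 15) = (u - 5)^2*(u + 1)*(u - 3)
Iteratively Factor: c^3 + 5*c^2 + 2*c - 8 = (c + 2)*(c^2 + 3*c - 4) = (c + 2)*(c + 4)*(c - 1)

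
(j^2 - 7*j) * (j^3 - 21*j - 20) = j^5 - 7*j^4 - 21*j^3 + 127*j^2 + 140*j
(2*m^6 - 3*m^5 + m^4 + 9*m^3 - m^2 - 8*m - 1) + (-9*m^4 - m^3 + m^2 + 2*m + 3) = 2*m^6 - 3*m^5 - 8*m^4 + 8*m^3 - 6*m + 2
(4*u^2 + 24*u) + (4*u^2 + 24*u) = 8*u^2 + 48*u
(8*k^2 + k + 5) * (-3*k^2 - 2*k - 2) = -24*k^4 - 19*k^3 - 33*k^2 - 12*k - 10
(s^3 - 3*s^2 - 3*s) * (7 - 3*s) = -3*s^4 + 16*s^3 - 12*s^2 - 21*s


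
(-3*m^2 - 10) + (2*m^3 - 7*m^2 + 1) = 2*m^3 - 10*m^2 - 9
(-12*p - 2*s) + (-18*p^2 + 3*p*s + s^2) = -18*p^2 + 3*p*s - 12*p + s^2 - 2*s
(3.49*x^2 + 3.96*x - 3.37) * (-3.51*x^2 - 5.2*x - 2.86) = -12.2499*x^4 - 32.0476*x^3 - 18.7447*x^2 + 6.1984*x + 9.6382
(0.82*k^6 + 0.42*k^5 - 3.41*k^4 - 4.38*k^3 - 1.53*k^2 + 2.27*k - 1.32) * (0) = 0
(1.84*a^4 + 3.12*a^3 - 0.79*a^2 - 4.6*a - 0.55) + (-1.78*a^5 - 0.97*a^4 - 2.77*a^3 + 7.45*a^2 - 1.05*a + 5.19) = -1.78*a^5 + 0.87*a^4 + 0.35*a^3 + 6.66*a^2 - 5.65*a + 4.64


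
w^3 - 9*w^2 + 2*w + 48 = (w - 8)*(w - 3)*(w + 2)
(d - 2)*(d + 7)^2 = d^3 + 12*d^2 + 21*d - 98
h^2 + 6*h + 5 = (h + 1)*(h + 5)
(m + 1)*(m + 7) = m^2 + 8*m + 7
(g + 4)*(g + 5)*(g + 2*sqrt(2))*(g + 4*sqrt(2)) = g^4 + 6*sqrt(2)*g^3 + 9*g^3 + 36*g^2 + 54*sqrt(2)*g^2 + 144*g + 120*sqrt(2)*g + 320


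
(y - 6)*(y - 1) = y^2 - 7*y + 6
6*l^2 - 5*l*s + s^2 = (-3*l + s)*(-2*l + s)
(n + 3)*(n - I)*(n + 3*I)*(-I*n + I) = -I*n^4 + 2*n^3 - 2*I*n^3 + 4*n^2 - 6*n - 6*I*n + 9*I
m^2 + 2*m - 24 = (m - 4)*(m + 6)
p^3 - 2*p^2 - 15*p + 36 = (p - 3)^2*(p + 4)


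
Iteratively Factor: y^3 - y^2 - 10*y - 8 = (y + 2)*(y^2 - 3*y - 4) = (y - 4)*(y + 2)*(y + 1)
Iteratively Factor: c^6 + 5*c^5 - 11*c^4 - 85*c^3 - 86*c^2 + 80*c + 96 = (c + 2)*(c^5 + 3*c^4 - 17*c^3 - 51*c^2 + 16*c + 48) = (c + 2)*(c + 3)*(c^4 - 17*c^2 + 16) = (c + 2)*(c + 3)*(c + 4)*(c^3 - 4*c^2 - c + 4) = (c + 1)*(c + 2)*(c + 3)*(c + 4)*(c^2 - 5*c + 4) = (c - 4)*(c + 1)*(c + 2)*(c + 3)*(c + 4)*(c - 1)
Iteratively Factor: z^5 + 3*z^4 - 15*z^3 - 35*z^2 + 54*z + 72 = (z + 1)*(z^4 + 2*z^3 - 17*z^2 - 18*z + 72) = (z - 2)*(z + 1)*(z^3 + 4*z^2 - 9*z - 36) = (z - 2)*(z + 1)*(z + 4)*(z^2 - 9) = (z - 2)*(z + 1)*(z + 3)*(z + 4)*(z - 3)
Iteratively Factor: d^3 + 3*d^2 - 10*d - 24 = (d + 2)*(d^2 + d - 12) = (d + 2)*(d + 4)*(d - 3)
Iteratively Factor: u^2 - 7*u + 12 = (u - 4)*(u - 3)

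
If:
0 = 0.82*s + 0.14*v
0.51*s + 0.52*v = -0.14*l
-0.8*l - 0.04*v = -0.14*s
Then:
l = 0.00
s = 0.00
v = 0.00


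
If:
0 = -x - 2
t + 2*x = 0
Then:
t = 4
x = -2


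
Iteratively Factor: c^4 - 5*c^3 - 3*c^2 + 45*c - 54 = (c - 3)*(c^3 - 2*c^2 - 9*c + 18) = (c - 3)*(c + 3)*(c^2 - 5*c + 6) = (c - 3)^2*(c + 3)*(c - 2)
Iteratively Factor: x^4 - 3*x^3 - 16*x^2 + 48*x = (x + 4)*(x^3 - 7*x^2 + 12*x) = (x - 3)*(x + 4)*(x^2 - 4*x) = (x - 4)*(x - 3)*(x + 4)*(x)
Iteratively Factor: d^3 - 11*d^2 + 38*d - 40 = (d - 2)*(d^2 - 9*d + 20) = (d - 5)*(d - 2)*(d - 4)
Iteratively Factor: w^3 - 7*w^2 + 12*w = (w - 3)*(w^2 - 4*w) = (w - 4)*(w - 3)*(w)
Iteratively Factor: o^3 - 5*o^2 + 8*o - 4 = (o - 1)*(o^2 - 4*o + 4) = (o - 2)*(o - 1)*(o - 2)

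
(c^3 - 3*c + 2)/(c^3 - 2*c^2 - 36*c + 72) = (c^3 - 3*c + 2)/(c^3 - 2*c^2 - 36*c + 72)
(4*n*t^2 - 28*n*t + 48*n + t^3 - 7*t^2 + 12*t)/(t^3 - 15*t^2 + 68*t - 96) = (4*n + t)/(t - 8)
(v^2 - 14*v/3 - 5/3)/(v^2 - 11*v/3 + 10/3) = (3*v^2 - 14*v - 5)/(3*v^2 - 11*v + 10)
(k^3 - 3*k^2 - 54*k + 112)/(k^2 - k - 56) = k - 2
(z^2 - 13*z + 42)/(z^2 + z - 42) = (z - 7)/(z + 7)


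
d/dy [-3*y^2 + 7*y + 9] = 7 - 6*y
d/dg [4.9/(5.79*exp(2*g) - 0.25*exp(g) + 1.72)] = (1.225 - 56.742*exp(g))*exp(g)/(5.79*exp(2*g) - 0.25*exp(g) + 1.72)^2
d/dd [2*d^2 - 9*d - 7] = 4*d - 9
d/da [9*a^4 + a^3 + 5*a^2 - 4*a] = 36*a^3 + 3*a^2 + 10*a - 4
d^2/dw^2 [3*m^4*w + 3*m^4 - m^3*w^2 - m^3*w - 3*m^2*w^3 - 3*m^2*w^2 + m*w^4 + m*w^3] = 2*m*(-m^2 - 9*m*w - 3*m + 6*w^2 + 3*w)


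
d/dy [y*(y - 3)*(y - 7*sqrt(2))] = 3*y^2 - 14*sqrt(2)*y - 6*y + 21*sqrt(2)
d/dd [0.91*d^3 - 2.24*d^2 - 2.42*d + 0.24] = 2.73*d^2 - 4.48*d - 2.42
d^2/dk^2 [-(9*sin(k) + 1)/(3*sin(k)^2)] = (9 + 4/sin(k) - 18/sin(k)^2 - 6/sin(k)^3)/(3*sin(k))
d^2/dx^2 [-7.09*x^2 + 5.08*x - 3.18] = -14.1800000000000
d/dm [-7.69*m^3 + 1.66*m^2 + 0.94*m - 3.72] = -23.07*m^2 + 3.32*m + 0.94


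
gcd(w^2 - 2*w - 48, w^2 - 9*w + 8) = w - 8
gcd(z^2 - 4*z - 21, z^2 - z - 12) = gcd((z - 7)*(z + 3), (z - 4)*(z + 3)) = z + 3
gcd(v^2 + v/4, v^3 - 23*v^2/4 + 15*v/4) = v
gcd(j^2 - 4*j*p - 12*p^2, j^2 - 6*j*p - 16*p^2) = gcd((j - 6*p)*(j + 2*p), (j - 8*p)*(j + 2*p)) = j + 2*p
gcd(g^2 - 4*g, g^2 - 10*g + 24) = g - 4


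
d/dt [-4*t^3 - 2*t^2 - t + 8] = -12*t^2 - 4*t - 1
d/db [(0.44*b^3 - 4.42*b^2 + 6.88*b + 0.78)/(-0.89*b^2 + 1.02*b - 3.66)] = (-0.3916*b^4 + 0.897600000000001*b^3 - 3.2164*b^2 + 33.7428*b - 25.9764)/(0.7921*b^4 - 1.8156*b^3 + 7.5552*b^2 - 7.4664*b + 13.3956)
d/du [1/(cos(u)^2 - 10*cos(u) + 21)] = 2*(cos(u) - 5)*sin(u)/(cos(u)^2 - 10*cos(u) + 21)^2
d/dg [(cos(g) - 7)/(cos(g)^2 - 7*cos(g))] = sin(g)/cos(g)^2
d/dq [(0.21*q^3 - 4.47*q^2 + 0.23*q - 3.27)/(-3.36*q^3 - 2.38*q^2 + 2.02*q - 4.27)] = (-15.519*q^4 + 2.394*q^3 - 44.1337*q^2 + 22.6086*q + 5.6233)/(11.2896*q^6 + 15.9936*q^5 - 7.91*q^4 + 19.0792*q^3 + 24.4056*q^2 - 17.2508*q + 18.2329)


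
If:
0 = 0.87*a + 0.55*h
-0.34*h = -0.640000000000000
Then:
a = -1.19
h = 1.88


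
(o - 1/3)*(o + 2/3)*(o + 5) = o^3 + 16*o^2/3 + 13*o/9 - 10/9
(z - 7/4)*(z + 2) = z^2 + z/4 - 7/2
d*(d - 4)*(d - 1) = d^3 - 5*d^2 + 4*d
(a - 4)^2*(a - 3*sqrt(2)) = a^3 - 8*a^2 - 3*sqrt(2)*a^2 + 16*a + 24*sqrt(2)*a - 48*sqrt(2)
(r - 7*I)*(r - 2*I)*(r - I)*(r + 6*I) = r^4 - 4*I*r^3 + 37*r^2 - 124*I*r - 84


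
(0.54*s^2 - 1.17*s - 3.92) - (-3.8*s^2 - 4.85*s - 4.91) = 4.34*s^2 + 3.68*s + 0.99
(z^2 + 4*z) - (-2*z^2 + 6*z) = 3*z^2 - 2*z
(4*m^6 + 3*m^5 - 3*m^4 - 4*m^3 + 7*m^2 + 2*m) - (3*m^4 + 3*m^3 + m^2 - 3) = 4*m^6 + 3*m^5 - 6*m^4 - 7*m^3 + 6*m^2 + 2*m + 3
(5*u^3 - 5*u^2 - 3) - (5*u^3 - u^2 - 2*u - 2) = -4*u^2 + 2*u - 1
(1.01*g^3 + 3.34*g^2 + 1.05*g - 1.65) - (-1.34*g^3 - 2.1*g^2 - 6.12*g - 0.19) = 2.35*g^3 + 5.44*g^2 + 7.17*g - 1.46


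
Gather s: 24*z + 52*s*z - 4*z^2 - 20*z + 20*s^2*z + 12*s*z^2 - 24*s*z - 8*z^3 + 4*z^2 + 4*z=20*s^2*z + s*(12*z^2 + 28*z) - 8*z^3 + 8*z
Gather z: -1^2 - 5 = -6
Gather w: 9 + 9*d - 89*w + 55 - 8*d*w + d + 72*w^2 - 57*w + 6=10*d + 72*w^2 + w*(-8*d - 146) + 70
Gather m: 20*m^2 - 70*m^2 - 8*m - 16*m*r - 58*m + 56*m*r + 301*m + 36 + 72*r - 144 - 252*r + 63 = -50*m^2 + m*(40*r + 235) - 180*r - 45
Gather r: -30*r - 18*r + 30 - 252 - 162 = -48*r - 384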